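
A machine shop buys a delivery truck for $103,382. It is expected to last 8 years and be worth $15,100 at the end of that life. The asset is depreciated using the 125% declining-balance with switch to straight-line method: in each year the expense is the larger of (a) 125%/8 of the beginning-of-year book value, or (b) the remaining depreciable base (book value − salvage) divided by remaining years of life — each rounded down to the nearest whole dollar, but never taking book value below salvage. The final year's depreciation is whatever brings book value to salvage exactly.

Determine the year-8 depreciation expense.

$9,325

Depreciable base = $103,382 − $15,100 = $88,282.
Year 1: DB = ⌊$103,382 × 125%/8⌋ = $16,153; SL = ⌊$88,282/8⌋ = $11,035 → take DB $16,153. Book value $87,229.
Year 2: DB = ⌊$87,229 × 125%/8⌋ = $13,629; SL = ⌊$72,129/7⌋ = $10,304 → take DB $13,629. Book value $73,600.
Year 3: DB = ⌊$73,600 × 125%/8⌋ = $11,500; SL = ⌊$58,500/6⌋ = $9,750 → take DB $11,500. Book value $62,100.
Year 4: DB = ⌊$62,100 × 125%/8⌋ = $9,703; SL = ⌊$47,000/5⌋ = $9,400 → take DB $9,703. Book value $52,397.
Year 5: DB = ⌊$52,397 × 125%/8⌋ = $8,187; SL = ⌊$37,297/4⌋ = $9,324 → take SL $9,324. Book value $43,073.
Year 6: DB = ⌊$43,073 × 125%/8⌋ = $6,730; SL = ⌊$27,973/3⌋ = $9,324 → take SL $9,324. Book value $33,749.
Year 7: DB = ⌊$33,749 × 125%/8⌋ = $5,273; SL = ⌊$18,649/2⌋ = $9,324 → take SL $9,324. Book value $24,425.
Year 8 (final): $24,425 − $15,100 = $9,325. Book value $15,100.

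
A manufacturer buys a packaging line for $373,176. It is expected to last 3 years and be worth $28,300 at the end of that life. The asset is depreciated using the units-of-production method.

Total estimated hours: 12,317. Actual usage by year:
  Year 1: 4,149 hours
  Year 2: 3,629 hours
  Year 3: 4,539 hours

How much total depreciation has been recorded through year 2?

Depreciable base = $373,176 − $28,300 = $344,876.
Rate = $344,876 / 12,317 hours = $28 per hour.
Year 1: 4,149 × $28 = $116,172. Book value $257,004.
Year 2: 3,629 × $28 = $101,612. Book value $155,392.
Accumulated through year 2 = $373,176 − $155,392 = $217,784.

$217,784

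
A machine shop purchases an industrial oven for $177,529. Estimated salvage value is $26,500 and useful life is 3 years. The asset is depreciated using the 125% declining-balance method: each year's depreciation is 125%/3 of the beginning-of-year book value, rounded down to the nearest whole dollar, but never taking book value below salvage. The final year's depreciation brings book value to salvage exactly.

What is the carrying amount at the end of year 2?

Depreciable base = $177,529 − $26,500 = $151,029.
Year 1: ⌊$177,529 × 125%/3⌋ = $73,970. Book value $103,559.
Year 2: ⌊$103,559 × 125%/3⌋ = $43,149. Book value $60,410.

$60,410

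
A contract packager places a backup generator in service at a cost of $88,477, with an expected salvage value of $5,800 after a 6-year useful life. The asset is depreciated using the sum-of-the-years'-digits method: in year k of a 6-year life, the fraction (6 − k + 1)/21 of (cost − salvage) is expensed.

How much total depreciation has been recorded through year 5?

$78,740

Depreciable base = $88,477 − $5,800 = $82,677.
Sum of the years' digits = 6+5+4+3+2+1 = 21.
Year 1: $82,677 × 6/21 = $23,622. Book value $64,855.
Year 2: $82,677 × 5/21 = $19,685. Book value $45,170.
Year 3: $82,677 × 4/21 = $15,748. Book value $29,422.
Year 4: $82,677 × 3/21 = $11,811. Book value $17,611.
Year 5: $82,677 × 2/21 = $7,874. Book value $9,737.
Accumulated through year 5 = $88,477 − $9,737 = $78,740.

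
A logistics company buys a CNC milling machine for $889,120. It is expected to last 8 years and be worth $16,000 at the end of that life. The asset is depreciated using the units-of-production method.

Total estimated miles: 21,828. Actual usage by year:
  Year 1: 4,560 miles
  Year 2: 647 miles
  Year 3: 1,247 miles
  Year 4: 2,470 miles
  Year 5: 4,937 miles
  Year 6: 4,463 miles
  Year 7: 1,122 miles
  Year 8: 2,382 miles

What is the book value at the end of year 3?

$630,960

Depreciable base = $889,120 − $16,000 = $873,120.
Rate = $873,120 / 21,828 miles = $40 per mile.
Year 1: 4,560 × $40 = $182,400. Book value $706,720.
Year 2: 647 × $40 = $25,880. Book value $680,840.
Year 3: 1,247 × $40 = $49,880. Book value $630,960.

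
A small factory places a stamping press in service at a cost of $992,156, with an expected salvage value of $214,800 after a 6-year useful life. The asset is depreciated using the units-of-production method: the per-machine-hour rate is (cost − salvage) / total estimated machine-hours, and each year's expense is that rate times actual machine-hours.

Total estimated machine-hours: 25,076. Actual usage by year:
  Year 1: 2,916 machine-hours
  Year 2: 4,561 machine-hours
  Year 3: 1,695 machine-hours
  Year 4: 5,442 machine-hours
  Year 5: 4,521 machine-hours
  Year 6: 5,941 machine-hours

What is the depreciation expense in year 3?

Depreciable base = $992,156 − $214,800 = $777,356.
Rate = $777,356 / 25,076 machine-hours = $31 per machine-hour.
Year 1: 2,916 × $31 = $90,396. Book value $901,760.
Year 2: 4,561 × $31 = $141,391. Book value $760,369.
Year 3: 1,695 × $31 = $52,545. Book value $707,824.

$52,545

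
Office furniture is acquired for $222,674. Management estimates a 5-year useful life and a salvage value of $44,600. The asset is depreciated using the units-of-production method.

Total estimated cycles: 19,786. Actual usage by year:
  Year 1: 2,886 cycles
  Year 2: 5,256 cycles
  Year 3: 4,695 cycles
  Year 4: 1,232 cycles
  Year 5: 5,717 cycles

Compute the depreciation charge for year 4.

Depreciable base = $222,674 − $44,600 = $178,074.
Rate = $178,074 / 19,786 cycles = $9 per cycle.
Year 1: 2,886 × $9 = $25,974. Book value $196,700.
Year 2: 5,256 × $9 = $47,304. Book value $149,396.
Year 3: 4,695 × $9 = $42,255. Book value $107,141.
Year 4: 1,232 × $9 = $11,088. Book value $96,053.

$11,088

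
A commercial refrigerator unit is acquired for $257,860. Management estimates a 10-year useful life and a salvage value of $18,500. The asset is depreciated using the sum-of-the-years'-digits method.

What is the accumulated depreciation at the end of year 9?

$235,008

Depreciable base = $257,860 − $18,500 = $239,360.
Sum of the years' digits = 10+9+8+7+6+5+4+3+2+1 = 55.
Year 1: $239,360 × 10/55 = $43,520. Book value $214,340.
Year 2: $239,360 × 9/55 = $39,168. Book value $175,172.
Year 3: $239,360 × 8/55 = $34,816. Book value $140,356.
Year 4: $239,360 × 7/55 = $30,464. Book value $109,892.
Year 5: $239,360 × 6/55 = $26,112. Book value $83,780.
Year 6: $239,360 × 5/55 = $21,760. Book value $62,020.
Year 7: $239,360 × 4/55 = $17,408. Book value $44,612.
Year 8: $239,360 × 3/55 = $13,056. Book value $31,556.
Year 9: $239,360 × 2/55 = $8,704. Book value $22,852.
Accumulated through year 9 = $257,860 − $22,852 = $235,008.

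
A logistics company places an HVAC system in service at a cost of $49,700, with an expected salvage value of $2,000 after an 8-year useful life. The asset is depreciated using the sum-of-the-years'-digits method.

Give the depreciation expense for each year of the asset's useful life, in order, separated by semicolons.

$10,600; $9,275; $7,950; $6,625; $5,300; $3,975; $2,650; $1,325

Depreciable base = $49,700 − $2,000 = $47,700.
Sum of the years' digits = 8+7+6+5+4+3+2+1 = 36.
Year 1: $47,700 × 8/36 = $10,600. Book value $39,100.
Year 2: $47,700 × 7/36 = $9,275. Book value $29,825.
Year 3: $47,700 × 6/36 = $7,950. Book value $21,875.
Year 4: $47,700 × 5/36 = $6,625. Book value $15,250.
Year 5: $47,700 × 4/36 = $5,300. Book value $9,950.
Year 6: $47,700 × 3/36 = $3,975. Book value $5,975.
Year 7: $47,700 × 2/36 = $2,650. Book value $3,325.
Year 8: $47,700 × 1/36 = $1,325. Book value $2,000.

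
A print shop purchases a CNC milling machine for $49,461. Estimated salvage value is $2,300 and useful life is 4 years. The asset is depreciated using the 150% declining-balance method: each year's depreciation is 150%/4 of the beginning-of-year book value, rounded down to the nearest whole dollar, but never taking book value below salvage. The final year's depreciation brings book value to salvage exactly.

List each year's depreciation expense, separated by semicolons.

Depreciable base = $49,461 − $2,300 = $47,161.
Year 1: ⌊$49,461 × 150%/4⌋ = $18,547. Book value $30,914.
Year 2: ⌊$30,914 × 150%/4⌋ = $11,592. Book value $19,322.
Year 3: ⌊$19,322 × 150%/4⌋ = $7,245. Book value $12,077.
Year 4 (final): $12,077 − $2,300 = $9,777. Book value $2,300.

$18,547; $11,592; $7,245; $9,777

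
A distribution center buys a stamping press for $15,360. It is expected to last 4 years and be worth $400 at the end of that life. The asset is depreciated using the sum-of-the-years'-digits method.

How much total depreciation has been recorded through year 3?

$13,464

Depreciable base = $15,360 − $400 = $14,960.
Sum of the years' digits = 4+3+2+1 = 10.
Year 1: $14,960 × 4/10 = $5,984. Book value $9,376.
Year 2: $14,960 × 3/10 = $4,488. Book value $4,888.
Year 3: $14,960 × 2/10 = $2,992. Book value $1,896.
Accumulated through year 3 = $15,360 − $1,896 = $13,464.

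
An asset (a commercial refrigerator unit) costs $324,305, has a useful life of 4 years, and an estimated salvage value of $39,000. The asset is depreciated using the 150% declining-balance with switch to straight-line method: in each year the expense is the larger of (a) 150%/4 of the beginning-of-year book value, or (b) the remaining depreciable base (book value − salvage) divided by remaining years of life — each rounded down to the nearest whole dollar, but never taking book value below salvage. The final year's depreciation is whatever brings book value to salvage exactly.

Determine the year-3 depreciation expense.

$47,505

Depreciable base = $324,305 − $39,000 = $285,305.
Year 1: DB = ⌊$324,305 × 150%/4⌋ = $121,614; SL = ⌊$285,305/4⌋ = $71,326 → take DB $121,614. Book value $202,691.
Year 2: DB = ⌊$202,691 × 150%/4⌋ = $76,009; SL = ⌊$163,691/3⌋ = $54,563 → take DB $76,009. Book value $126,682.
Year 3: DB = ⌊$126,682 × 150%/4⌋ = $47,505; SL = ⌊$87,682/2⌋ = $43,841 → take DB $47,505. Book value $79,177.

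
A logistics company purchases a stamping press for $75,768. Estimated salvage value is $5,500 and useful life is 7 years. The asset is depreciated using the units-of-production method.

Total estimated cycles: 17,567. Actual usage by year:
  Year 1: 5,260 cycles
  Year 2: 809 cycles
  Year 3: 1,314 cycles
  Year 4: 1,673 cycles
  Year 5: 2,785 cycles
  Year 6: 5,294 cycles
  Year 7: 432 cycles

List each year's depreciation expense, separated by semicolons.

$21,040; $3,236; $5,256; $6,692; $11,140; $21,176; $1,728

Depreciable base = $75,768 − $5,500 = $70,268.
Rate = $70,268 / 17,567 cycles = $4 per cycle.
Year 1: 5,260 × $4 = $21,040. Book value $54,728.
Year 2: 809 × $4 = $3,236. Book value $51,492.
Year 3: 1,314 × $4 = $5,256. Book value $46,236.
Year 4: 1,673 × $4 = $6,692. Book value $39,544.
Year 5: 2,785 × $4 = $11,140. Book value $28,404.
Year 6: 5,294 × $4 = $21,176. Book value $7,228.
Year 7: 432 × $4 = $1,728. Book value $5,500.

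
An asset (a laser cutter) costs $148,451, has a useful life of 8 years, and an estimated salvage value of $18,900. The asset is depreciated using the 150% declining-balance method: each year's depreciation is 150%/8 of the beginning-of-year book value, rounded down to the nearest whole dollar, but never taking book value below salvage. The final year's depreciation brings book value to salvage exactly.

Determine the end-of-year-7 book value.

$34,703

Depreciable base = $148,451 − $18,900 = $129,551.
Year 1: ⌊$148,451 × 150%/8⌋ = $27,834. Book value $120,617.
Year 2: ⌊$120,617 × 150%/8⌋ = $22,615. Book value $98,002.
Year 3: ⌊$98,002 × 150%/8⌋ = $18,375. Book value $79,627.
Year 4: ⌊$79,627 × 150%/8⌋ = $14,930. Book value $64,697.
Year 5: ⌊$64,697 × 150%/8⌋ = $12,130. Book value $52,567.
Year 6: ⌊$52,567 × 150%/8⌋ = $9,856. Book value $42,711.
Year 7: ⌊$42,711 × 150%/8⌋ = $8,008. Book value $34,703.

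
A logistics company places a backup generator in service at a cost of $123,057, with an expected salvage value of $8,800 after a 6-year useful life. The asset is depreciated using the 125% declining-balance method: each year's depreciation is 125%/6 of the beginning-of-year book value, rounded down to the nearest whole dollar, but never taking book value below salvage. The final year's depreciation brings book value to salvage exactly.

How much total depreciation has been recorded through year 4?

Depreciable base = $123,057 − $8,800 = $114,257.
Year 1: ⌊$123,057 × 125%/6⌋ = $25,636. Book value $97,421.
Year 2: ⌊$97,421 × 125%/6⌋ = $20,296. Book value $77,125.
Year 3: ⌊$77,125 × 125%/6⌋ = $16,067. Book value $61,058.
Year 4: ⌊$61,058 × 125%/6⌋ = $12,720. Book value $48,338.
Accumulated through year 4 = $123,057 − $48,338 = $74,719.

$74,719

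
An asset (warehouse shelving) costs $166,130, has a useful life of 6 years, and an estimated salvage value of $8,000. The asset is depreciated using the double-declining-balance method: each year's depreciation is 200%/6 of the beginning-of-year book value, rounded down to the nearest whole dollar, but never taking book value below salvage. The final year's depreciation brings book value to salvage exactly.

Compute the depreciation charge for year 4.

$16,408

Depreciable base = $166,130 − $8,000 = $158,130.
Year 1: ⌊$166,130 × 200%/6⌋ = $55,376. Book value $110,754.
Year 2: ⌊$110,754 × 200%/6⌋ = $36,918. Book value $73,836.
Year 3: ⌊$73,836 × 200%/6⌋ = $24,612. Book value $49,224.
Year 4: ⌊$49,224 × 200%/6⌋ = $16,408. Book value $32,816.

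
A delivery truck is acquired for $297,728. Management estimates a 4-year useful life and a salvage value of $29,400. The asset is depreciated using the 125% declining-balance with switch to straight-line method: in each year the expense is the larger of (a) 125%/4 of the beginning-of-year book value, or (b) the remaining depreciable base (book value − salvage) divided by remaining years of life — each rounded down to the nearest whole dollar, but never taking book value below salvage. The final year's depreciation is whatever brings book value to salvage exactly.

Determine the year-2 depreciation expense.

Depreciable base = $297,728 − $29,400 = $268,328.
Year 1: DB = ⌊$297,728 × 125%/4⌋ = $93,040; SL = ⌊$268,328/4⌋ = $67,082 → take DB $93,040. Book value $204,688.
Year 2: DB = ⌊$204,688 × 125%/4⌋ = $63,965; SL = ⌊$175,288/3⌋ = $58,429 → take DB $63,965. Book value $140,723.

$63,965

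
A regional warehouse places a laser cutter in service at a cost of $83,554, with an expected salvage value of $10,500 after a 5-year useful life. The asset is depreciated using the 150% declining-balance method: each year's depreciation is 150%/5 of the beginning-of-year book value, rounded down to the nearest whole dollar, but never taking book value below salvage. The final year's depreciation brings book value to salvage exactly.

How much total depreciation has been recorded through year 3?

$54,894

Depreciable base = $83,554 − $10,500 = $73,054.
Year 1: ⌊$83,554 × 150%/5⌋ = $25,066. Book value $58,488.
Year 2: ⌊$58,488 × 150%/5⌋ = $17,546. Book value $40,942.
Year 3: ⌊$40,942 × 150%/5⌋ = $12,282. Book value $28,660.
Accumulated through year 3 = $83,554 − $28,660 = $54,894.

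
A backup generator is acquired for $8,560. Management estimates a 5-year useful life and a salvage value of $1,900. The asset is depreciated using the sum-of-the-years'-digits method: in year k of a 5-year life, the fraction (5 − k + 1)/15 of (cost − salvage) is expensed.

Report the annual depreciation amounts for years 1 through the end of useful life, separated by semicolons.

Depreciable base = $8,560 − $1,900 = $6,660.
Sum of the years' digits = 5+4+3+2+1 = 15.
Year 1: $6,660 × 5/15 = $2,220. Book value $6,340.
Year 2: $6,660 × 4/15 = $1,776. Book value $4,564.
Year 3: $6,660 × 3/15 = $1,332. Book value $3,232.
Year 4: $6,660 × 2/15 = $888. Book value $2,344.
Year 5: $6,660 × 1/15 = $444. Book value $1,900.

$2,220; $1,776; $1,332; $888; $444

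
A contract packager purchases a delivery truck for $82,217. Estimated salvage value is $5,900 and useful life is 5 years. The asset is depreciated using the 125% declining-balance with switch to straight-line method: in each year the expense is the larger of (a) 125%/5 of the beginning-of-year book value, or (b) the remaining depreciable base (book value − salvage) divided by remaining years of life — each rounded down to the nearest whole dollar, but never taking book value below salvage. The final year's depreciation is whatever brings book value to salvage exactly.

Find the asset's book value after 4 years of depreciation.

Depreciable base = $82,217 − $5,900 = $76,317.
Year 1: DB = ⌊$82,217 × 125%/5⌋ = $20,554; SL = ⌊$76,317/5⌋ = $15,263 → take DB $20,554. Book value $61,663.
Year 2: DB = ⌊$61,663 × 125%/5⌋ = $15,415; SL = ⌊$55,763/4⌋ = $13,940 → take DB $15,415. Book value $46,248.
Year 3: DB = ⌊$46,248 × 125%/5⌋ = $11,562; SL = ⌊$40,348/3⌋ = $13,449 → take SL $13,449. Book value $32,799.
Year 4: DB = ⌊$32,799 × 125%/5⌋ = $8,199; SL = ⌊$26,899/2⌋ = $13,449 → take SL $13,449. Book value $19,350.

$19,350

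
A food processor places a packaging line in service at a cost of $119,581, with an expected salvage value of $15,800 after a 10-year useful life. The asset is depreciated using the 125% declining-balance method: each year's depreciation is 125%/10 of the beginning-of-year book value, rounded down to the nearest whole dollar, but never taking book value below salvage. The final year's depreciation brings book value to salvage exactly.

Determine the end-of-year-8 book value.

Depreciable base = $119,581 − $15,800 = $103,781.
Year 1: ⌊$119,581 × 125%/10⌋ = $14,947. Book value $104,634.
Year 2: ⌊$104,634 × 125%/10⌋ = $13,079. Book value $91,555.
Year 3: ⌊$91,555 × 125%/10⌋ = $11,444. Book value $80,111.
Year 4: ⌊$80,111 × 125%/10⌋ = $10,013. Book value $70,098.
Year 5: ⌊$70,098 × 125%/10⌋ = $8,762. Book value $61,336.
Year 6: ⌊$61,336 × 125%/10⌋ = $7,667. Book value $53,669.
Year 7: ⌊$53,669 × 125%/10⌋ = $6,708. Book value $46,961.
Year 8: ⌊$46,961 × 125%/10⌋ = $5,870. Book value $41,091.

$41,091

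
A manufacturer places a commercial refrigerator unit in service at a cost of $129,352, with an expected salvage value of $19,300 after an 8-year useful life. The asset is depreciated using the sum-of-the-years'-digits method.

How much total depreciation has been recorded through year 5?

$91,710

Depreciable base = $129,352 − $19,300 = $110,052.
Sum of the years' digits = 8+7+6+5+4+3+2+1 = 36.
Year 1: $110,052 × 8/36 = $24,456. Book value $104,896.
Year 2: $110,052 × 7/36 = $21,399. Book value $83,497.
Year 3: $110,052 × 6/36 = $18,342. Book value $65,155.
Year 4: $110,052 × 5/36 = $15,285. Book value $49,870.
Year 5: $110,052 × 4/36 = $12,228. Book value $37,642.
Accumulated through year 5 = $129,352 − $37,642 = $91,710.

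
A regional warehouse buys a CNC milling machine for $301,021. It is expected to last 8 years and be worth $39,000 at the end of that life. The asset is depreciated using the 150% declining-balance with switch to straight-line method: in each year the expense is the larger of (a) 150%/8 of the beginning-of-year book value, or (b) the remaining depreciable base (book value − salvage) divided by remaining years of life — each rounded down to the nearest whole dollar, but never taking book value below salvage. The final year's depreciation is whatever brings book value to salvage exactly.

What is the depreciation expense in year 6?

$22,530

Depreciable base = $301,021 − $39,000 = $262,021.
Year 1: DB = ⌊$301,021 × 150%/8⌋ = $56,441; SL = ⌊$262,021/8⌋ = $32,752 → take DB $56,441. Book value $244,580.
Year 2: DB = ⌊$244,580 × 150%/8⌋ = $45,858; SL = ⌊$205,580/7⌋ = $29,368 → take DB $45,858. Book value $198,722.
Year 3: DB = ⌊$198,722 × 150%/8⌋ = $37,260; SL = ⌊$159,722/6⌋ = $26,620 → take DB $37,260. Book value $161,462.
Year 4: DB = ⌊$161,462 × 150%/8⌋ = $30,274; SL = ⌊$122,462/5⌋ = $24,492 → take DB $30,274. Book value $131,188.
Year 5: DB = ⌊$131,188 × 150%/8⌋ = $24,597; SL = ⌊$92,188/4⌋ = $23,047 → take DB $24,597. Book value $106,591.
Year 6: DB = ⌊$106,591 × 150%/8⌋ = $19,985; SL = ⌊$67,591/3⌋ = $22,530 → take SL $22,530. Book value $84,061.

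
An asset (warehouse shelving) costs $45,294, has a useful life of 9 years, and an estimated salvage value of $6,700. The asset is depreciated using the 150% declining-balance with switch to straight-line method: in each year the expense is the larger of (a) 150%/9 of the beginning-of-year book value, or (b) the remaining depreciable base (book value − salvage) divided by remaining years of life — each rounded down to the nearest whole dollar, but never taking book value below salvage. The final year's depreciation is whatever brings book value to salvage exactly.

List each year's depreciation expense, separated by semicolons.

$7,549; $6,290; $5,242; $4,368; $3,640; $3,034; $2,823; $2,824; $2,824

Depreciable base = $45,294 − $6,700 = $38,594.
Year 1: DB = ⌊$45,294 × 150%/9⌋ = $7,549; SL = ⌊$38,594/9⌋ = $4,288 → take DB $7,549. Book value $37,745.
Year 2: DB = ⌊$37,745 × 150%/9⌋ = $6,290; SL = ⌊$31,045/8⌋ = $3,880 → take DB $6,290. Book value $31,455.
Year 3: DB = ⌊$31,455 × 150%/9⌋ = $5,242; SL = ⌊$24,755/7⌋ = $3,536 → take DB $5,242. Book value $26,213.
Year 4: DB = ⌊$26,213 × 150%/9⌋ = $4,368; SL = ⌊$19,513/6⌋ = $3,252 → take DB $4,368. Book value $21,845.
Year 5: DB = ⌊$21,845 × 150%/9⌋ = $3,640; SL = ⌊$15,145/5⌋ = $3,029 → take DB $3,640. Book value $18,205.
Year 6: DB = ⌊$18,205 × 150%/9⌋ = $3,034; SL = ⌊$11,505/4⌋ = $2,876 → take DB $3,034. Book value $15,171.
Year 7: DB = ⌊$15,171 × 150%/9⌋ = $2,528; SL = ⌊$8,471/3⌋ = $2,823 → take SL $2,823. Book value $12,348.
Year 8: DB = ⌊$12,348 × 150%/9⌋ = $2,058; SL = ⌊$5,648/2⌋ = $2,824 → take SL $2,824. Book value $9,524.
Year 9 (final): $9,524 − $6,700 = $2,824. Book value $6,700.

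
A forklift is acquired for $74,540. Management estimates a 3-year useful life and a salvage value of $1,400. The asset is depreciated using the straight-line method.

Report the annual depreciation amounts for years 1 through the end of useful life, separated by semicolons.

$24,380; $24,380; $24,380

Depreciable base = $74,540 − $1,400 = $73,140.
Annual expense = $73,140 / 3 = $24,380.
End of year 1: book value $50,160.
End of year 2: book value $25,780.
End of year 3: book value $1,400.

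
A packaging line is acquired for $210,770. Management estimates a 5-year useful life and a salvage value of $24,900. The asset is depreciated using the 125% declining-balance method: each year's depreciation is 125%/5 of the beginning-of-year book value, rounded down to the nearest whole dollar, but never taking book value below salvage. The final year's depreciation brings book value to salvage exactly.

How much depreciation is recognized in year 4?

$22,230

Depreciable base = $210,770 − $24,900 = $185,870.
Year 1: ⌊$210,770 × 125%/5⌋ = $52,692. Book value $158,078.
Year 2: ⌊$158,078 × 125%/5⌋ = $39,519. Book value $118,559.
Year 3: ⌊$118,559 × 125%/5⌋ = $29,639. Book value $88,920.
Year 4: ⌊$88,920 × 125%/5⌋ = $22,230. Book value $66,690.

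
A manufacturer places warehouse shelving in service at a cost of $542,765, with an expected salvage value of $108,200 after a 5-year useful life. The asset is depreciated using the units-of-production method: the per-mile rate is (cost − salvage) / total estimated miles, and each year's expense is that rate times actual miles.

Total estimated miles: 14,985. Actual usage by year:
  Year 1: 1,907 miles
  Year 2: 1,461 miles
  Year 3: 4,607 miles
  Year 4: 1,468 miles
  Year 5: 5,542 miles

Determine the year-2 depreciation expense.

Depreciable base = $542,765 − $108,200 = $434,565.
Rate = $434,565 / 14,985 miles = $29 per mile.
Year 1: 1,907 × $29 = $55,303. Book value $487,462.
Year 2: 1,461 × $29 = $42,369. Book value $445,093.

$42,369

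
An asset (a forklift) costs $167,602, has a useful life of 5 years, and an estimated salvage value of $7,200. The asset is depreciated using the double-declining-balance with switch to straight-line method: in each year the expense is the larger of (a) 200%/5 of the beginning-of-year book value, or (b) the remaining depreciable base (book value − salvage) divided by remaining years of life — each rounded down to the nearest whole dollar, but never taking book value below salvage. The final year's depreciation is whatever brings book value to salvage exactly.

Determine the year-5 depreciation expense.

$14,502

Depreciable base = $167,602 − $7,200 = $160,402.
Year 1: DB = ⌊$167,602 × 200%/5⌋ = $67,040; SL = ⌊$160,402/5⌋ = $32,080 → take DB $67,040. Book value $100,562.
Year 2: DB = ⌊$100,562 × 200%/5⌋ = $40,224; SL = ⌊$93,362/4⌋ = $23,340 → take DB $40,224. Book value $60,338.
Year 3: DB = ⌊$60,338 × 200%/5⌋ = $24,135; SL = ⌊$53,138/3⌋ = $17,712 → take DB $24,135. Book value $36,203.
Year 4: DB = ⌊$36,203 × 200%/5⌋ = $14,481; SL = ⌊$29,003/2⌋ = $14,501 → take SL $14,501. Book value $21,702.
Year 5 (final): $21,702 − $7,200 = $14,502. Book value $7,200.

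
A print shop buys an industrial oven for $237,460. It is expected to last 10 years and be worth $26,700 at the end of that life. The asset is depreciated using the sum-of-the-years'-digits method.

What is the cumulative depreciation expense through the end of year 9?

Depreciable base = $237,460 − $26,700 = $210,760.
Sum of the years' digits = 10+9+8+7+6+5+4+3+2+1 = 55.
Year 1: $210,760 × 10/55 = $38,320. Book value $199,140.
Year 2: $210,760 × 9/55 = $34,488. Book value $164,652.
Year 3: $210,760 × 8/55 = $30,656. Book value $133,996.
Year 4: $210,760 × 7/55 = $26,824. Book value $107,172.
Year 5: $210,760 × 6/55 = $22,992. Book value $84,180.
Year 6: $210,760 × 5/55 = $19,160. Book value $65,020.
Year 7: $210,760 × 4/55 = $15,328. Book value $49,692.
Year 8: $210,760 × 3/55 = $11,496. Book value $38,196.
Year 9: $210,760 × 2/55 = $7,664. Book value $30,532.
Accumulated through year 9 = $237,460 − $30,532 = $206,928.

$206,928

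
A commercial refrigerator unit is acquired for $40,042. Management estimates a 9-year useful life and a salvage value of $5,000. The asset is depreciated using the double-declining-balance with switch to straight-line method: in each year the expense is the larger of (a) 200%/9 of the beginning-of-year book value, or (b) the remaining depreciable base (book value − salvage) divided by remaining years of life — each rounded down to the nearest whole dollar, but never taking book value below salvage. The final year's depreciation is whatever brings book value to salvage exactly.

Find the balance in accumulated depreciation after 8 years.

Depreciable base = $40,042 − $5,000 = $35,042.
Year 1: DB = ⌊$40,042 × 200%/9⌋ = $8,898; SL = ⌊$35,042/9⌋ = $3,893 → take DB $8,898. Book value $31,144.
Year 2: DB = ⌊$31,144 × 200%/9⌋ = $6,920; SL = ⌊$26,144/8⌋ = $3,268 → take DB $6,920. Book value $24,224.
Year 3: DB = ⌊$24,224 × 200%/9⌋ = $5,383; SL = ⌊$19,224/7⌋ = $2,746 → take DB $5,383. Book value $18,841.
Year 4: DB = ⌊$18,841 × 200%/9⌋ = $4,186; SL = ⌊$13,841/6⌋ = $2,306 → take DB $4,186. Book value $14,655.
Year 5: DB = ⌊$14,655 × 200%/9⌋ = $3,256; SL = ⌊$9,655/5⌋ = $1,931 → take DB $3,256. Book value $11,399.
Year 6: DB = ⌊$11,399 × 200%/9⌋ = $2,533; SL = ⌊$6,399/4⌋ = $1,599 → take DB $2,533. Book value $8,866.
Year 7: DB = ⌊$8,866 × 200%/9⌋ = $1,970; SL = ⌊$3,866/3⌋ = $1,288 → take DB $1,970. Book value $6,896.
Year 8: DB = ⌊$6,896 × 200%/9⌋ = $1,532; SL = ⌊$1,896/2⌋ = $948 → take DB $1,532. Book value $5,364.
Accumulated through year 8 = $40,042 − $5,364 = $34,678.

$34,678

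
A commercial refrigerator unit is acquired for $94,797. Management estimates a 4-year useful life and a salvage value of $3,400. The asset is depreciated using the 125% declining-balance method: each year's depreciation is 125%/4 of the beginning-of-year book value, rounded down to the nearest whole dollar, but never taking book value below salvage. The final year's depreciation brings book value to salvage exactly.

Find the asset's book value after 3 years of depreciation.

Depreciable base = $94,797 − $3,400 = $91,397.
Year 1: ⌊$94,797 × 125%/4⌋ = $29,624. Book value $65,173.
Year 2: ⌊$65,173 × 125%/4⌋ = $20,366. Book value $44,807.
Year 3: ⌊$44,807 × 125%/4⌋ = $14,002. Book value $30,805.

$30,805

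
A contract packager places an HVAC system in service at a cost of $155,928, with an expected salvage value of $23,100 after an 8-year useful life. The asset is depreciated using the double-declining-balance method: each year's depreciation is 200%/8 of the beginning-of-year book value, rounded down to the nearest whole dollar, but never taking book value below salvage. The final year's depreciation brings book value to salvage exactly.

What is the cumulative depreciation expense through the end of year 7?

Depreciable base = $155,928 − $23,100 = $132,828.
Year 1: ⌊$155,928 × 200%/8⌋ = $38,982. Book value $116,946.
Year 2: ⌊$116,946 × 200%/8⌋ = $29,236. Book value $87,710.
Year 3: ⌊$87,710 × 200%/8⌋ = $21,927. Book value $65,783.
Year 4: ⌊$65,783 × 200%/8⌋ = $16,445. Book value $49,338.
Year 5: ⌊$49,338 × 200%/8⌋ = $12,334. Book value $37,004.
Year 6: ⌊$37,004 × 200%/8⌋ = $9,251. Book value $27,753.
Year 7: ⌊$27,753 × 200%/8⌋ = $6,938, capped at $4,653. Book value $23,100.
Accumulated through year 7 = $155,928 − $23,100 = $132,828.

$132,828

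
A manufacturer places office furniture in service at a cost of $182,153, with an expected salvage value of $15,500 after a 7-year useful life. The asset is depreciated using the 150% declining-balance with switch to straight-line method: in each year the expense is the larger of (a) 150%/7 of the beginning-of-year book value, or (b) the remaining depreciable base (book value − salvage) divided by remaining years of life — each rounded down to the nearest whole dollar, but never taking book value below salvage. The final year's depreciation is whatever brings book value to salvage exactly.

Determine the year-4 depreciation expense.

$18,933

Depreciable base = $182,153 − $15,500 = $166,653.
Year 1: DB = ⌊$182,153 × 150%/7⌋ = $39,032; SL = ⌊$166,653/7⌋ = $23,807 → take DB $39,032. Book value $143,121.
Year 2: DB = ⌊$143,121 × 150%/7⌋ = $30,668; SL = ⌊$127,621/6⌋ = $21,270 → take DB $30,668. Book value $112,453.
Year 3: DB = ⌊$112,453 × 150%/7⌋ = $24,097; SL = ⌊$96,953/5⌋ = $19,390 → take DB $24,097. Book value $88,356.
Year 4: DB = ⌊$88,356 × 150%/7⌋ = $18,933; SL = ⌊$72,856/4⌋ = $18,214 → take DB $18,933. Book value $69,423.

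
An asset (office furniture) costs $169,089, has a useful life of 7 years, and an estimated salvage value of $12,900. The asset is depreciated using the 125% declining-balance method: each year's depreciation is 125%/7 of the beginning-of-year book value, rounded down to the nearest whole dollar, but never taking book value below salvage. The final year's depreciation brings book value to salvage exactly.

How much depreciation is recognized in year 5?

Depreciable base = $169,089 − $12,900 = $156,189.
Year 1: ⌊$169,089 × 125%/7⌋ = $30,194. Book value $138,895.
Year 2: ⌊$138,895 × 125%/7⌋ = $24,802. Book value $114,093.
Year 3: ⌊$114,093 × 125%/7⌋ = $20,373. Book value $93,720.
Year 4: ⌊$93,720 × 125%/7⌋ = $16,735. Book value $76,985.
Year 5: ⌊$76,985 × 125%/7⌋ = $13,747. Book value $63,238.

$13,747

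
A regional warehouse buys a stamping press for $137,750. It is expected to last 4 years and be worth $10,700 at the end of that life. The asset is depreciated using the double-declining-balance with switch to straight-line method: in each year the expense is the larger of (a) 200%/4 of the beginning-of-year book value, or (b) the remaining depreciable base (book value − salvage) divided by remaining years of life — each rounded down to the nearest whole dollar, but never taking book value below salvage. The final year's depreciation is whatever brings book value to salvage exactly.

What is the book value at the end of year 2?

$34,438

Depreciable base = $137,750 − $10,700 = $127,050.
Year 1: DB = ⌊$137,750 × 200%/4⌋ = $68,875; SL = ⌊$127,050/4⌋ = $31,762 → take DB $68,875. Book value $68,875.
Year 2: DB = ⌊$68,875 × 200%/4⌋ = $34,437; SL = ⌊$58,175/3⌋ = $19,391 → take DB $34,437. Book value $34,438.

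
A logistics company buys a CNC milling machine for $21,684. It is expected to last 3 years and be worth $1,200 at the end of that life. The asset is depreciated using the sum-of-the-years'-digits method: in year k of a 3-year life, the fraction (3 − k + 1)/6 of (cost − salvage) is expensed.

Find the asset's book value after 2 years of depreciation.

$4,614

Depreciable base = $21,684 − $1,200 = $20,484.
Sum of the years' digits = 3+2+1 = 6.
Year 1: $20,484 × 3/6 = $10,242. Book value $11,442.
Year 2: $20,484 × 2/6 = $6,828. Book value $4,614.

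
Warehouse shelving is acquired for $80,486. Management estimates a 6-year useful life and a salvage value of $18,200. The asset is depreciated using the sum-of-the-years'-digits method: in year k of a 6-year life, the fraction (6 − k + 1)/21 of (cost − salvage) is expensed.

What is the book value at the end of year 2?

$47,860

Depreciable base = $80,486 − $18,200 = $62,286.
Sum of the years' digits = 6+5+4+3+2+1 = 21.
Year 1: $62,286 × 6/21 = $17,796. Book value $62,690.
Year 2: $62,286 × 5/21 = $14,830. Book value $47,860.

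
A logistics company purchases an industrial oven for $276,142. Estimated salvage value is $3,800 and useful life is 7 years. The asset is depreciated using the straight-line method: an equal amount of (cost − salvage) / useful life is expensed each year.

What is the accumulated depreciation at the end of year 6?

$233,436

Depreciable base = $276,142 − $3,800 = $272,342.
Annual expense = $272,342 / 7 = $38,906.
End of year 1: book value $237,236.
End of year 2: book value $198,330.
End of year 3: book value $159,424.
End of year 4: book value $120,518.
End of year 5: book value $81,612.
End of year 6: book value $42,706.
Accumulated through year 6 = $276,142 − $42,706 = $233,436.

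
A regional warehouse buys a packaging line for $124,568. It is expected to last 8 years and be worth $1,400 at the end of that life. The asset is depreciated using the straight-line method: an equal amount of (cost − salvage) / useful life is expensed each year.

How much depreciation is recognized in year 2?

Depreciable base = $124,568 − $1,400 = $123,168.
Annual expense = $123,168 / 8 = $15,396.

$15,396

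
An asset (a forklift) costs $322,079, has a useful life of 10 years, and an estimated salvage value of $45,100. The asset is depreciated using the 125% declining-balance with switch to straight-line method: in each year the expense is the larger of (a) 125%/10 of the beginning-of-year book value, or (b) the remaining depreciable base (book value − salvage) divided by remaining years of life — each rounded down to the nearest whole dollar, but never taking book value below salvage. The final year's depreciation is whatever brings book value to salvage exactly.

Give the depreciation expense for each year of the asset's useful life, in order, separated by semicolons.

Depreciable base = $322,079 − $45,100 = $276,979.
Year 1: DB = ⌊$322,079 × 125%/10⌋ = $40,259; SL = ⌊$276,979/10⌋ = $27,697 → take DB $40,259. Book value $281,820.
Year 2: DB = ⌊$281,820 × 125%/10⌋ = $35,227; SL = ⌊$236,720/9⌋ = $26,302 → take DB $35,227. Book value $246,593.
Year 3: DB = ⌊$246,593 × 125%/10⌋ = $30,824; SL = ⌊$201,493/8⌋ = $25,186 → take DB $30,824. Book value $215,769.
Year 4: DB = ⌊$215,769 × 125%/10⌋ = $26,971; SL = ⌊$170,669/7⌋ = $24,381 → take DB $26,971. Book value $188,798.
Year 5: DB = ⌊$188,798 × 125%/10⌋ = $23,599; SL = ⌊$143,698/6⌋ = $23,949 → take SL $23,949. Book value $164,849.
Year 6: DB = ⌊$164,849 × 125%/10⌋ = $20,606; SL = ⌊$119,749/5⌋ = $23,949 → take SL $23,949. Book value $140,900.
Year 7: DB = ⌊$140,900 × 125%/10⌋ = $17,612; SL = ⌊$95,800/4⌋ = $23,950 → take SL $23,950. Book value $116,950.
Year 8: DB = ⌊$116,950 × 125%/10⌋ = $14,618; SL = ⌊$71,850/3⌋ = $23,950 → take SL $23,950. Book value $93,000.
Year 9: DB = ⌊$93,000 × 125%/10⌋ = $11,625; SL = ⌊$47,900/2⌋ = $23,950 → take SL $23,950. Book value $69,050.
Year 10 (final): $69,050 − $45,100 = $23,950. Book value $45,100.

$40,259; $35,227; $30,824; $26,971; $23,949; $23,949; $23,950; $23,950; $23,950; $23,950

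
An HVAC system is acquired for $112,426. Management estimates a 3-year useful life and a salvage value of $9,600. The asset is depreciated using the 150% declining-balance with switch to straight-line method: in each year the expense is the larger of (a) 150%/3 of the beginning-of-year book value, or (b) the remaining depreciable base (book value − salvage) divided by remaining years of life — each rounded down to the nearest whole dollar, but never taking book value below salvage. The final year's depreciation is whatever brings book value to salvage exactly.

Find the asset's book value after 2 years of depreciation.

$28,107

Depreciable base = $112,426 − $9,600 = $102,826.
Year 1: DB = ⌊$112,426 × 150%/3⌋ = $56,213; SL = ⌊$102,826/3⌋ = $34,275 → take DB $56,213. Book value $56,213.
Year 2: DB = ⌊$56,213 × 150%/3⌋ = $28,106; SL = ⌊$46,613/2⌋ = $23,306 → take DB $28,106. Book value $28,107.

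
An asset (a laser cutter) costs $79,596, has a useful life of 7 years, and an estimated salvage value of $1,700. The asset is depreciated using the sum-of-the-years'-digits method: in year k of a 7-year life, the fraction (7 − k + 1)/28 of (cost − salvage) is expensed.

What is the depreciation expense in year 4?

Depreciable base = $79,596 − $1,700 = $77,896.
Sum of the years' digits = 7+6+5+4+3+2+1 = 28.
Year 1: $77,896 × 7/28 = $19,474. Book value $60,122.
Year 2: $77,896 × 6/28 = $16,692. Book value $43,430.
Year 3: $77,896 × 5/28 = $13,910. Book value $29,520.
Year 4: $77,896 × 4/28 = $11,128. Book value $18,392.

$11,128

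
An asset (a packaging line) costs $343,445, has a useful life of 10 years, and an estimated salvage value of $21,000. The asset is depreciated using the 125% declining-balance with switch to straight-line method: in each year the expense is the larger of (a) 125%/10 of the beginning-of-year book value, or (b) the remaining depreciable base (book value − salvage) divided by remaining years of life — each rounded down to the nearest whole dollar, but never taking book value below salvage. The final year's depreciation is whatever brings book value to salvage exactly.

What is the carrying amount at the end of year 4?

$200,214

Depreciable base = $343,445 − $21,000 = $322,445.
Year 1: DB = ⌊$343,445 × 125%/10⌋ = $42,930; SL = ⌊$322,445/10⌋ = $32,244 → take DB $42,930. Book value $300,515.
Year 2: DB = ⌊$300,515 × 125%/10⌋ = $37,564; SL = ⌊$279,515/9⌋ = $31,057 → take DB $37,564. Book value $262,951.
Year 3: DB = ⌊$262,951 × 125%/10⌋ = $32,868; SL = ⌊$241,951/8⌋ = $30,243 → take DB $32,868. Book value $230,083.
Year 4: DB = ⌊$230,083 × 125%/10⌋ = $28,760; SL = ⌊$209,083/7⌋ = $29,869 → take SL $29,869. Book value $200,214.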